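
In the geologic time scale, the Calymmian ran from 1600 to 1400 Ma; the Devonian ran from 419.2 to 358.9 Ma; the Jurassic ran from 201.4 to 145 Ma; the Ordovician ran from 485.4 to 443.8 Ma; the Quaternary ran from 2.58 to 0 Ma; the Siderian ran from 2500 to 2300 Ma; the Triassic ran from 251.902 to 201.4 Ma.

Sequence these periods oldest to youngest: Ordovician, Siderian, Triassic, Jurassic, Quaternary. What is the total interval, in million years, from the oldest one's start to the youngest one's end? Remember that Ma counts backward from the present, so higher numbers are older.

Start ages (Ma): Siderian 2500, Ordovician 485.4, Triassic 251.902, Jurassic 201.4, Quaternary 2.58.
Ordered oldest to youngest: Siderian, Ordovician, Triassic, Jurassic, Quaternary.
Span = 2500 − 0 = 2500 Myr.

Siderian → Ordovician → Triassic → Jurassic → Quaternary; total span 2500 Myr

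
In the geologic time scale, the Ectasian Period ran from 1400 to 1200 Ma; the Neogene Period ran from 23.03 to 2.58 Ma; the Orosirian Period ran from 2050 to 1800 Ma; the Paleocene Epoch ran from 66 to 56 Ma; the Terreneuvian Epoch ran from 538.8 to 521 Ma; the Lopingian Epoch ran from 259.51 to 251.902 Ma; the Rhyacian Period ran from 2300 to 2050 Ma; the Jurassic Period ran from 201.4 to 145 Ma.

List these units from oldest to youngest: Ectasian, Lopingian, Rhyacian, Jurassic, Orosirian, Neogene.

Sorting by start age (descending Ma, since larger Ma = older): Rhyacian began 2300, Orosirian began 2050, Ectasian began 1400, Lopingian began 259.51, Jurassic began 201.4, Neogene began 23.03.

Rhyacian, then Orosirian, then Ectasian, then Lopingian, then Jurassic, then Neogene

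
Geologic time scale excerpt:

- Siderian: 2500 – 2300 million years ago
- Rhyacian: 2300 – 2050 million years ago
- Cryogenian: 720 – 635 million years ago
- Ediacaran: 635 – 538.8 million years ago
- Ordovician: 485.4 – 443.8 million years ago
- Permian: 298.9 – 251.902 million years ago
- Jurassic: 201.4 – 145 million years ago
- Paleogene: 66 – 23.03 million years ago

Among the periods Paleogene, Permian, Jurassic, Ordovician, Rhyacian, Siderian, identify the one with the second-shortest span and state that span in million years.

Durations: Paleogene 42.97; Permian 46.998; Jurassic 56.4; Ordovician 41.6; Rhyacian 250; Siderian 200 Myr.
Sorted shortest-first: Ordovician (41.6), Paleogene (42.97), Permian (46.998), Jurassic (56.4), Siderian (200), Rhyacian (250).
The second shortest is Paleogene at 42.97 Myr.

Paleogene, 42.97 million years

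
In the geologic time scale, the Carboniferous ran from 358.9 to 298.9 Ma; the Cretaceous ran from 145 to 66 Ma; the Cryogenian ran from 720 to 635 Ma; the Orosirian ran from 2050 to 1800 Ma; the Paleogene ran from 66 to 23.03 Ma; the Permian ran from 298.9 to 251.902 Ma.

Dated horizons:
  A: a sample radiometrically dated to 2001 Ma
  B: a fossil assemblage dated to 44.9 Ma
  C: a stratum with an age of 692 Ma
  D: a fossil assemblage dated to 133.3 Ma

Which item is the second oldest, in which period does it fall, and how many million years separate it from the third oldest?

C, in the Cryogenian; 558.7 million years to D

Sorted oldest-first by Ma: A (2001), C (692), D (133.3), B (44.9).
The second oldest is C at 692 Ma, which lies in 720–635 Ma: the Cryogenian.
The third oldest is D at 133.3 Ma; separation = |692 − 133.3| = 558.7 Myr.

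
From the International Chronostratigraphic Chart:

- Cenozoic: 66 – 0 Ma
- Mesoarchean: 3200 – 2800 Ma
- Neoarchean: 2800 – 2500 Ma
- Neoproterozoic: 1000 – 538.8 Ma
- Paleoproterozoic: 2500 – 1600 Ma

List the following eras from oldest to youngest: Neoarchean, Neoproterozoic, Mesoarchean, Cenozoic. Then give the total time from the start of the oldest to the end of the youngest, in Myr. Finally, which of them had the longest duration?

Mesoarchean → Neoarchean → Neoproterozoic → Cenozoic; total span 3200 Myr; longest is Neoproterozoic

Start ages (Ma): Mesoarchean 3200, Neoarchean 2800, Neoproterozoic 1000, Cenozoic 66.
Ordered oldest to youngest: Mesoarchean, Neoarchean, Neoproterozoic, Cenozoic.
Span = 3200 − 0 = 3200 Myr.
Durations: Neoproterozoic 461.2, Neoarchean 300, Mesoarchean 400, Cenozoic 66 → longest is Neoproterozoic (461.2 Myr).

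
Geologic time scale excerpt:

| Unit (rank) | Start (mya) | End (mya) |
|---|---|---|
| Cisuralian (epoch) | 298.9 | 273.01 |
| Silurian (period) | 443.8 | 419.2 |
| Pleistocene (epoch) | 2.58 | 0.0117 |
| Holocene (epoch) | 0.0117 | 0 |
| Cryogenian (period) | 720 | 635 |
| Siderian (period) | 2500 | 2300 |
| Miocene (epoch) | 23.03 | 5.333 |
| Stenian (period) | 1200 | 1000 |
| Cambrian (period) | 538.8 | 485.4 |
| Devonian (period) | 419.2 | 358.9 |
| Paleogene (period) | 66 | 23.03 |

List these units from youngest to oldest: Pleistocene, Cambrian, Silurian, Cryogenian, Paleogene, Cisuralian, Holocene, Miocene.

The oldest of these is Cryogenian (starts 720 Ma) and the youngest is Holocene (ends 0 Ma).
In between, by decreasing start age: Cambrian (538.8), Silurian (443.8), Cisuralian (298.9), Paleogene (66), Miocene (23.03), Pleistocene (2.58).
Listing youngest first means reversing that sequence.

Holocene → Pleistocene → Miocene → Paleogene → Cisuralian → Silurian → Cambrian → Cryogenian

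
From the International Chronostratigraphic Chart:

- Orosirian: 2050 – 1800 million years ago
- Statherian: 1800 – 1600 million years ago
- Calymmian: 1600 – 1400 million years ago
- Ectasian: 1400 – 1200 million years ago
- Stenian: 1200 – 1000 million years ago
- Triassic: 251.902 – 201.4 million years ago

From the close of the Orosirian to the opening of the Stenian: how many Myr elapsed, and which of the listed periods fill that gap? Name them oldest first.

600 million years; Statherian, Calymmian, Ectasian

End of Orosirian = 1800 Ma; start of Stenian = 1200 Ma.
Gap = 1800 − 1200 = 600 Myr.
Periods wholly inside 1800–1200 Ma: Statherian (1800–1600), Calymmian (1600–1400), Ectasian (1400–1200).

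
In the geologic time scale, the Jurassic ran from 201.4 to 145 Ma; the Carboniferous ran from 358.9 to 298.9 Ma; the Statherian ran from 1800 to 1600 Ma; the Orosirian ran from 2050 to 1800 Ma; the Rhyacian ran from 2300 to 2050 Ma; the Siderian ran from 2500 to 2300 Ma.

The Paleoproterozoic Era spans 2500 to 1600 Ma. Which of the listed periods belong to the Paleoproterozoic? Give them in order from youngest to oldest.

Periods with both bounds inside 2500–1600 Ma: Statherian (1800–1600), Orosirian (2050–1800), Rhyacian (2300–2050), Siderian (2500–2300).

Statherian, Orosirian, Rhyacian, Siderian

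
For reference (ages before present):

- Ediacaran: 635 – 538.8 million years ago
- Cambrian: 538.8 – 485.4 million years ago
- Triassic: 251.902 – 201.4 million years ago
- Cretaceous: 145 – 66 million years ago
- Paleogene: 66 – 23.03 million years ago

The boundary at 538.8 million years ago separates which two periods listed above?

The Ediacaran ends at 538.8 million years ago and the Cambrian begins at 538.8 million years ago, so they share that boundary.

Ediacaran and Cambrian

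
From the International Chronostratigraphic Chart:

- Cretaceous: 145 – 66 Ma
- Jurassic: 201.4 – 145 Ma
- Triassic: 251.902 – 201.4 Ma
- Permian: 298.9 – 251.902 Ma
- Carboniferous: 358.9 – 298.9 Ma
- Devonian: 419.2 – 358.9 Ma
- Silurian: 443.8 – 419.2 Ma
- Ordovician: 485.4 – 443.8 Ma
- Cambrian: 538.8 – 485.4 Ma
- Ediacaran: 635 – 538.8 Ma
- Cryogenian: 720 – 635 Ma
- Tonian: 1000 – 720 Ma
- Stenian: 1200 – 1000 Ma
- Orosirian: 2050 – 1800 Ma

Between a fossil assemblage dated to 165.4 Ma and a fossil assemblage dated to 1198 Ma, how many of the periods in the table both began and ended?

The older date is 1198 Ma and the younger is 165.4 Ma.
Periods with start < 1198 and end > 165.4 Ma: Tonian (1000–720), Cryogenian (720–635), Ediacaran (635–538.8), Cambrian (538.8–485.4), Ordovician (485.4–443.8), Silurian (443.8–419.2), Devonian (419.2–358.9), Carboniferous (358.9–298.9), Permian (298.9–251.902), Triassic (251.902–201.4).
That is 10 complete periods.

10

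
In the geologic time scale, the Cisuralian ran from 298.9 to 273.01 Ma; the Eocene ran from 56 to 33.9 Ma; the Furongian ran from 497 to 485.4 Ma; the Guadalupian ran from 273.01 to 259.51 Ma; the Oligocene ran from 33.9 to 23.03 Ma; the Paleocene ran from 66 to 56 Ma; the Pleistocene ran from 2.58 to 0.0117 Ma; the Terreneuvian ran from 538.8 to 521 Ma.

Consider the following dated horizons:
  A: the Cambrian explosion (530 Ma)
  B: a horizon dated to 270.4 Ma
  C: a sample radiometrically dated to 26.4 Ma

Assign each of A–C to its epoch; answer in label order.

A — Terreneuvian; B — Guadalupian; C — Oligocene

A: 530 Ma lies in 538.8–521 Ma, so Terreneuvian.
B: 270.4 Ma lies in 273.01–259.51 Ma, so Guadalupian.
C: 26.4 Ma lies in 33.9–23.03 Ma, so Oligocene.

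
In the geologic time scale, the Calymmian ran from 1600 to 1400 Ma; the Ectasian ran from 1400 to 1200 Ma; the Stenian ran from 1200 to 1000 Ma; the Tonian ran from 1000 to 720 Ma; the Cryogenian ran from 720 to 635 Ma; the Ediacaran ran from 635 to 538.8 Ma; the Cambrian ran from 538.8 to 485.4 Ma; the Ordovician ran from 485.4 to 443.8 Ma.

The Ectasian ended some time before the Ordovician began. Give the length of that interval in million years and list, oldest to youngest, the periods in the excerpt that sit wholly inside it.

714.6 million years; Stenian, Tonian, Cryogenian, Ediacaran, Cambrian

The Ectasian closes at 1200 Ma and the Ordovician opens at 485.4 Ma, so the interval is 1200 − 485.4 = 714.6 Myr.
A period fits inside if it starts at or after 1200 Ma and ends at or before 485.4 Ma; oldest first that gives Stenian, Tonian, Cryogenian, Ediacaran, Cambrian.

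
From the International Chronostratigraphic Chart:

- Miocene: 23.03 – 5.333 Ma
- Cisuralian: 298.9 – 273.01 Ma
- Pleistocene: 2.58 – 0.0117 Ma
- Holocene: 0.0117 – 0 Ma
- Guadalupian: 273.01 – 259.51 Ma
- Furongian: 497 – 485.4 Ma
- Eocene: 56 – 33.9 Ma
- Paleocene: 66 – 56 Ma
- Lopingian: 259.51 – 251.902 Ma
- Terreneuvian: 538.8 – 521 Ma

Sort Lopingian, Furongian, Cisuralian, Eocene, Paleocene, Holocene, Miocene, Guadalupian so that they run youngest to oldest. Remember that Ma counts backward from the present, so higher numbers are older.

Read off each span (Ma): Lopingian 259.51–251.902; Furongian 497–485.4; Cisuralian 298.9–273.01; Eocene 56–33.9; Paleocene 66–56; Holocene 0.0117–0; Miocene 23.03–5.333; Guadalupian 273.01–259.51.
Larger Ma is older, so oldest→youngest is Furongian, Cisuralian, Guadalupian, Lopingian, Paleocene, Eocene, Miocene, Holocene; reverse it for youngest→oldest.

Holocene, Miocene, Eocene, Paleocene, Lopingian, Guadalupian, Cisuralian, Furongian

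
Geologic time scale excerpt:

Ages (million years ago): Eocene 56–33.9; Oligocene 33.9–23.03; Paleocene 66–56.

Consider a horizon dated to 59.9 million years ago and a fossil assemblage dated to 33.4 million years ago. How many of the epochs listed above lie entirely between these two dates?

59.9 Ma sits inside the Paleocene (66–56) and 33.4 Ma inside the Oligocene (33.9–23.03); neither of those is wholly between the two dates.
The listed epochs lying completely between them are Eocene — 1 in all.

1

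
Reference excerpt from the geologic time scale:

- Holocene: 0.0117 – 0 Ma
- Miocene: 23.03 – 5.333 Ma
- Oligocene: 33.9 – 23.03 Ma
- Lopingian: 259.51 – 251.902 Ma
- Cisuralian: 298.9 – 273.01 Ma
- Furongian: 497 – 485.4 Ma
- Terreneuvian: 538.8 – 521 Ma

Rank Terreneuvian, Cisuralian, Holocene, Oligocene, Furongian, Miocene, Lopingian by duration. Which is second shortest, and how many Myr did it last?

Durations: Terreneuvian 17.8; Cisuralian 25.89; Holocene 0.0117; Oligocene 10.87; Furongian 11.6; Miocene 17.697; Lopingian 7.608 Myr.
Sorted shortest-first: Holocene (0.0117), Lopingian (7.608), Oligocene (10.87), Furongian (11.6), Miocene (17.697), Terreneuvian (17.8), Cisuralian (25.89).
The second shortest is Lopingian at 7.608 Myr.

Lopingian, 7.608 million years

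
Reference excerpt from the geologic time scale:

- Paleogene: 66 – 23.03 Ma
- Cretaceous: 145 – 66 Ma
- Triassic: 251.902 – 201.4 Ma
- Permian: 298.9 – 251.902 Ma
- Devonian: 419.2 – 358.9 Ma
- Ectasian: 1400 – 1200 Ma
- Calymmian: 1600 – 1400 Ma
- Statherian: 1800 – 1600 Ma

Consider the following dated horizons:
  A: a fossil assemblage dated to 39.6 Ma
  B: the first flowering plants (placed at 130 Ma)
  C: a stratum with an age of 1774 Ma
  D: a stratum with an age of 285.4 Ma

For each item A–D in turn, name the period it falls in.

Match each age against the start–end ranges in the excerpt: A = 39.6 Ma → Paleogene (66–23.03); B = 130 Ma → Cretaceous (145–66); C = 1774 Ma → Statherian (1800–1600); D = 285.4 Ma → Permian (298.9–251.902).

A — Paleogene; B — Cretaceous; C — Statherian; D — Permian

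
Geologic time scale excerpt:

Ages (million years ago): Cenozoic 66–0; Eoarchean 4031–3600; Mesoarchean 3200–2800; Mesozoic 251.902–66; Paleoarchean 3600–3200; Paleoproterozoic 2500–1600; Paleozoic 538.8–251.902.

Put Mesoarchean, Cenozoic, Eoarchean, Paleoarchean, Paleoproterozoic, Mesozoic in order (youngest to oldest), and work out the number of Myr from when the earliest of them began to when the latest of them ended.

Start ages (Ma): Eoarchean 4031, Paleoarchean 3600, Mesoarchean 3200, Paleoproterozoic 2500, Mesozoic 251.902, Cenozoic 66.
Ordered youngest to oldest: Cenozoic, Mesozoic, Paleoproterozoic, Mesoarchean, Paleoarchean, Eoarchean.
Span = 4031 − 0 = 4031 Myr.

Cenozoic, Mesozoic, Paleoproterozoic, Mesoarchean, Paleoarchean, Eoarchean; total span 4031 Myr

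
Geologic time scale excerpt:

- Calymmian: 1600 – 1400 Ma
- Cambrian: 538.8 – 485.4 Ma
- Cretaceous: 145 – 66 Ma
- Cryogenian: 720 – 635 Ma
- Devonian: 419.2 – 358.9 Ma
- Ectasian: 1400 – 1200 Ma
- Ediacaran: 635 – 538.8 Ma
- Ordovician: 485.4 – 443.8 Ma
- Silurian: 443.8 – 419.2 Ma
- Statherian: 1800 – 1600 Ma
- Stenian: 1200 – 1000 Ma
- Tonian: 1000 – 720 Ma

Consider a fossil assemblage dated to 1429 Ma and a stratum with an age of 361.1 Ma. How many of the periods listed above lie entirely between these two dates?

1429 Ma sits inside the Calymmian (1600–1400) and 361.1 Ma inside the Devonian (419.2–358.9); neither of those is wholly between the two dates.
The listed periods lying completely between them are Ectasian, Stenian, Tonian, Cryogenian, Ediacaran, Cambrian, Ordovician, Silurian — 8 in all.

8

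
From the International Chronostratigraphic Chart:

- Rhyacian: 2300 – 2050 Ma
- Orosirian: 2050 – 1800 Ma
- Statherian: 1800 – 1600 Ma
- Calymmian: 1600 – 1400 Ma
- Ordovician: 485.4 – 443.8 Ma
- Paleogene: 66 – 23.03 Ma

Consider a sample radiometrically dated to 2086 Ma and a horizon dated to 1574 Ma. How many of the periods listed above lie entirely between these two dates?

2086 Ma sits inside the Rhyacian (2300–2050) and 1574 Ma inside the Calymmian (1600–1400); neither of those is wholly between the two dates.
The listed periods lying completely between them are Orosirian, Statherian — 2 in all.

2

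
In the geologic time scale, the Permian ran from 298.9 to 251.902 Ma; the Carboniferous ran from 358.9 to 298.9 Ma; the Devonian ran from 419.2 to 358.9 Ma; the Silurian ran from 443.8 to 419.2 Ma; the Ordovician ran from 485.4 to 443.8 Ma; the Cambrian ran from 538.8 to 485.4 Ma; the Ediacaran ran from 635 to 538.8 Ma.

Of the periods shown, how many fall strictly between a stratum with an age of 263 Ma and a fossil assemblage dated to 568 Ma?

The older date is 568 Ma and the younger is 263 Ma.
Periods with start < 568 and end > 263 Ma: Cambrian (538.8–485.4), Ordovician (485.4–443.8), Silurian (443.8–419.2), Devonian (419.2–358.9), Carboniferous (358.9–298.9).
That is 5 complete periods.

5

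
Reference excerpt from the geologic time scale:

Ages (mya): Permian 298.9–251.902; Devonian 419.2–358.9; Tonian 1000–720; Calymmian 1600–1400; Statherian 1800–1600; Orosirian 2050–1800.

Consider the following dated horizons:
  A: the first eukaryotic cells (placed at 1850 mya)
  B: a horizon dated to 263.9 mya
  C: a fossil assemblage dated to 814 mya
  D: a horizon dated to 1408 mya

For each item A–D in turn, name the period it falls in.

A — Orosirian; B — Permian; C — Tonian; D — Calymmian

A: 1850 Ma lies in 2050–1800 Ma, so Orosirian.
B: 263.9 Ma lies in 298.9–251.902 Ma, so Permian.
C: 814 Ma lies in 1000–720 Ma, so Tonian.
D: 1408 Ma lies in 1600–1400 Ma, so Calymmian.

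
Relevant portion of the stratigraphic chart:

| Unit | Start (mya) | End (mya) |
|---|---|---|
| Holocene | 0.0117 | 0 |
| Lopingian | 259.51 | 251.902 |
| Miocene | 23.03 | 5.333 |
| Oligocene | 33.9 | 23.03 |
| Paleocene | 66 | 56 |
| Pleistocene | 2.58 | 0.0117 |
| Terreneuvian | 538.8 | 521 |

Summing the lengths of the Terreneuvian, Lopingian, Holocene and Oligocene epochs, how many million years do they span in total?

36.2897 million years

Each duration: Terreneuvian = 17.8; Lopingian = 7.608; Holocene = 0.0117; Oligocene = 10.87.
Sum: 17.8 + 7.608 + 0.0117 + 10.87 = 36.2897 Myr.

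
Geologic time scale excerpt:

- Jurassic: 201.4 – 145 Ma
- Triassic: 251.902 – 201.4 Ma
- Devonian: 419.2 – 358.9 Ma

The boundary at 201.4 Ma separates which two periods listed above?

Triassic and Jurassic

The Triassic ends at 201.4 Ma and the Jurassic begins at 201.4 Ma, so they share that boundary.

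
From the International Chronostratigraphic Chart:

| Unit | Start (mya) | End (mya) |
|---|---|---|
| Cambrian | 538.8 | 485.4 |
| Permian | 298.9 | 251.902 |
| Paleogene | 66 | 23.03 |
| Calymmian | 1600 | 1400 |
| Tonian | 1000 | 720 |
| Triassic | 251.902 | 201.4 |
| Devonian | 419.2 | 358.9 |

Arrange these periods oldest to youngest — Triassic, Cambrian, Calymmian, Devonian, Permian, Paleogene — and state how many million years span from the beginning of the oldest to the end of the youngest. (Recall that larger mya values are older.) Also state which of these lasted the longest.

Calymmian → Cambrian → Devonian → Permian → Triassic → Paleogene; total span 1576.97 Myr; longest is Calymmian

From the excerpt: Triassic 251.902–201.4; Cambrian 538.8–485.4; Calymmian 1600–1400; Devonian 419.2–358.9; Permian 298.9–251.902; Paleogene 66–23.03 (Ma).
Larger Ma is earlier, so the oldest is Calymmian and the youngest is Paleogene; oldest to youngest: Calymmian, Cambrian, Devonian, Permian, Triassic, Paleogene.
Oldest start 1600 minus youngest end 23.03 gives 1576.97 Myr overall.
Individual lengths (start − end): Permian 46.998; Calymmian 200; Devonian 60.3; Triassic 50.502; Paleogene 42.97; Cambrian 53.4. The largest is Calymmian at 200 Myr.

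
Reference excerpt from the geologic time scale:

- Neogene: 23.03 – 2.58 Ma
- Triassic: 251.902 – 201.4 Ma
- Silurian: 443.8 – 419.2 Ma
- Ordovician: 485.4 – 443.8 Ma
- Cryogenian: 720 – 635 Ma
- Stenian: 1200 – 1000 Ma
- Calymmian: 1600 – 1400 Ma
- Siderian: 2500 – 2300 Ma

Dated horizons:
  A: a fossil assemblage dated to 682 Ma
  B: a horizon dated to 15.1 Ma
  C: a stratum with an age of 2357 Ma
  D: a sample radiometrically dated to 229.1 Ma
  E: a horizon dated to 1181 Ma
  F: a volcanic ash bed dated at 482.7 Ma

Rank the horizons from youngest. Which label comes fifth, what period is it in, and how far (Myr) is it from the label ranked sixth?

E, in the Stenian; 1176 million years to C

Smaller Ma means younger, so youngest first: B 15.1 < D 229.1 < F 482.7 < A 682 < E 1181 < C 2357.
Counting 5 along gives E (1181 Ma); the excerpt puts that inside the Stenian, 1200–1000 Ma.
Next in line is C (2357 Ma), and 2357 − 1181 = 1176 Myr.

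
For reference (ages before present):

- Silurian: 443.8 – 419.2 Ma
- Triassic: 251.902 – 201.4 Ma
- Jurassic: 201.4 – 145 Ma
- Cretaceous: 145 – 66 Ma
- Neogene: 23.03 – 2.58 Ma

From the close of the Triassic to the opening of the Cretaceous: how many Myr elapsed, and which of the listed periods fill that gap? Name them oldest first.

56.4 million years; Jurassic

End of Triassic = 201.4 Ma; start of Cretaceous = 145 Ma.
Gap = 201.4 − 145 = 56.4 Myr.
Periods wholly inside 201.4–145 Ma: Jurassic (201.4–145).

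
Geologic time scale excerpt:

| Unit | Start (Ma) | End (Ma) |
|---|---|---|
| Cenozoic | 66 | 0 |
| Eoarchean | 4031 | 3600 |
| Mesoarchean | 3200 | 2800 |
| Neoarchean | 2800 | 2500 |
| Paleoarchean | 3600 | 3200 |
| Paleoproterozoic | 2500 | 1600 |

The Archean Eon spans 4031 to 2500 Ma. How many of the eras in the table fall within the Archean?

Eras inside 4031–2500 Ma: Eoarchean, Paleoarchean, Mesoarchean, Neoarchean — 4 in total.

4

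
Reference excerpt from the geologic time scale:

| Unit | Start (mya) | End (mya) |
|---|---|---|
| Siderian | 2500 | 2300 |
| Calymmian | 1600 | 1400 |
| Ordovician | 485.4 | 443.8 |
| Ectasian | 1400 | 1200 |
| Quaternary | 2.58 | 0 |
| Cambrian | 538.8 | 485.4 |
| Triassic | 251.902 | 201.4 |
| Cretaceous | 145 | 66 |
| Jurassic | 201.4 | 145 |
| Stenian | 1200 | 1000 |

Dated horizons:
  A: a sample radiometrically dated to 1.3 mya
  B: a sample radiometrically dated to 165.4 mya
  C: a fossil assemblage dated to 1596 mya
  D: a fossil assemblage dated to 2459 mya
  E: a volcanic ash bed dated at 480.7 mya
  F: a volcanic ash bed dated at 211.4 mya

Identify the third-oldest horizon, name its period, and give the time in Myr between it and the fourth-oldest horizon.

Sorted oldest-first by Ma: D (2459), C (1596), E (480.7), F (211.4), B (165.4), A (1.3).
The third oldest is E at 480.7 Ma, which lies in 485.4–443.8 Ma: the Ordovician.
The fourth oldest is F at 211.4 Ma; separation = |480.7 − 211.4| = 269.3 Myr.

E, in the Ordovician; 269.3 million years to F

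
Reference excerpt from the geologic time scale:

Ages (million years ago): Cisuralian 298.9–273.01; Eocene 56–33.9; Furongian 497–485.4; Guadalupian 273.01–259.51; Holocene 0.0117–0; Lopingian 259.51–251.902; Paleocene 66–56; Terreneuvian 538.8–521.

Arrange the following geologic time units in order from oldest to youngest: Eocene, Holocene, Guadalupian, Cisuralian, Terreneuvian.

Sorting by start age (descending Ma, since larger Ma = older): Terreneuvian began 538.8, Cisuralian began 298.9, Guadalupian began 273.01, Eocene began 56, Holocene began 0.0117.

Terreneuvian, Cisuralian, Guadalupian, Eocene, Holocene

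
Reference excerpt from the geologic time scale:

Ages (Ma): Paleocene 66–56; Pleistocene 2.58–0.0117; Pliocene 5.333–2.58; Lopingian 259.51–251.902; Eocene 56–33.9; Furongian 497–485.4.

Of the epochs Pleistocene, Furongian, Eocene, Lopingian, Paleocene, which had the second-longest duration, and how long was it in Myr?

Furongian, 11.6 million years

Start − end for each: Pleistocene 2.58 − 0.0117 = 2.5683; Furongian 497 − 485.4 = 11.6; Eocene 56 − 33.9 = 22.1; Lopingian 259.51 − 251.902 = 7.608; Paleocene 66 − 56 = 10.
Ranking these from longest: Eocene > Furongian > Paleocene > Lopingian > Pleistocene.
Position 2 in that ranking is Furongian, which lasted 11.6 Myr.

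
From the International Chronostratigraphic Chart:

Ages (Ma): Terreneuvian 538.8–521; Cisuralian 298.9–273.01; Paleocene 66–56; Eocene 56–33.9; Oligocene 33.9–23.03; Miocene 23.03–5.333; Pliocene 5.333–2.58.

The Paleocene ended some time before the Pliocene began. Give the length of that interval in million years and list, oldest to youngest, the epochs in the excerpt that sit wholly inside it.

50.667 million years; Eocene, Oligocene, Miocene

The Paleocene closes at 56 Ma and the Pliocene opens at 5.333 Ma, so the interval is 56 − 5.333 = 50.667 Myr.
An epoch fits inside if it starts at or after 56 Ma and ends at or before 5.333 Ma; oldest first that gives Eocene, Oligocene, Miocene.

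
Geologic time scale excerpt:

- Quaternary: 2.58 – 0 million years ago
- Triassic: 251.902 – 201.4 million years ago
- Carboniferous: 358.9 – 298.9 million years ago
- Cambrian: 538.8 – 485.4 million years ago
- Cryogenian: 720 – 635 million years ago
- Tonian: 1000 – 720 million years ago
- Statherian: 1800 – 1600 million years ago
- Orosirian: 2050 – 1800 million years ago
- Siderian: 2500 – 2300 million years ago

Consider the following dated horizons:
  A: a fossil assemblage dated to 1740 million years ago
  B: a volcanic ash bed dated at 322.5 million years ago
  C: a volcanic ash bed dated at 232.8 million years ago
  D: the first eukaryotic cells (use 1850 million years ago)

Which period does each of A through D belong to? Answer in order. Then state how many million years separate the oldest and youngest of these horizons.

A — Statherian; B — Carboniferous; C — Triassic; D — Orosirian; span 1617.2 million years

A: 1740 Ma lies in 1800–1600 Ma, so Statherian.
B: 322.5 Ma lies in 358.9–298.9 Ma, so Carboniferous.
C: 232.8 Ma lies in 251.902–201.4 Ma, so Triassic.
D: 1850 Ma lies in 2050–1800 Ma, so Orosirian.
Oldest = 1850 Ma, youngest = 232.8 Ma → span 1617.2 Myr.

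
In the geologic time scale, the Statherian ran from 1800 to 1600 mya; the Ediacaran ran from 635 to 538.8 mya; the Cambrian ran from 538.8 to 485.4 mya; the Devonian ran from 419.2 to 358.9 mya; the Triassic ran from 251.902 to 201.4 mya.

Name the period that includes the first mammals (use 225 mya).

Triassic

225 Ma lies between 251.902 and 201.4 Ma, so it falls in the Triassic.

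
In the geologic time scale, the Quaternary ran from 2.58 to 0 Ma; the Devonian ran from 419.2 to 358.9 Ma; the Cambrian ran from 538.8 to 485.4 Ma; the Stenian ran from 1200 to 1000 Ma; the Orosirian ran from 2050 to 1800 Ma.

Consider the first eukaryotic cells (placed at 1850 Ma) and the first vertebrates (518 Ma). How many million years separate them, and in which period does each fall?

Elapsed time: 1850 − 518 = 1332 Myr.
1850 Ma lies within 2050–1800 Ma: Orosirian.
518 Ma lies within 538.8–485.4 Ma: Cambrian.

1332 million years apart; the first in the Orosirian, the second in the Cambrian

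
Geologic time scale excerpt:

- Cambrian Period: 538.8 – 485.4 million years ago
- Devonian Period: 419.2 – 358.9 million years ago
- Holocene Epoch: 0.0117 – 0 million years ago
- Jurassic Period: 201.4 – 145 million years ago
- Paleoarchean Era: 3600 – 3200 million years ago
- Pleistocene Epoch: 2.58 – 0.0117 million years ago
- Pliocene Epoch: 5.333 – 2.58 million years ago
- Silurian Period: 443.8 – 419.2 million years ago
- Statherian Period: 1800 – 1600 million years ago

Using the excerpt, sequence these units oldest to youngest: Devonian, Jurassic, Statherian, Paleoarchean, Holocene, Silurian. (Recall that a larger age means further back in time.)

Sorting by start age (descending Ma, since larger Ma = older): Paleoarchean began 3600, Statherian began 1800, Silurian began 443.8, Devonian began 419.2, Jurassic began 201.4, Holocene began 0.0117.

Paleoarchean, Statherian, Silurian, Devonian, Jurassic, Holocene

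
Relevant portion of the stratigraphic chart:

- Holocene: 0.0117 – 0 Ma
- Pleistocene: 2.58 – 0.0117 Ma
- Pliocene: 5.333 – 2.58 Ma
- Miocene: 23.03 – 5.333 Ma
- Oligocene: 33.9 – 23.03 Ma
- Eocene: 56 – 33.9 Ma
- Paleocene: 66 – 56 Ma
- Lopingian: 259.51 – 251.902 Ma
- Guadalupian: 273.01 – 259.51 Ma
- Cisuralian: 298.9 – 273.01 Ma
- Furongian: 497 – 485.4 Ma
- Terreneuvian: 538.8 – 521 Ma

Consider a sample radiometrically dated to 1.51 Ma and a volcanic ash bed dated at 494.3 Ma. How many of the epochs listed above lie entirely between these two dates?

8

494.3 Ma sits inside the Furongian (497–485.4) and 1.51 Ma inside the Pleistocene (2.58–0.0117); neither of those is wholly between the two dates.
The listed epochs lying completely between them are Cisuralian, Guadalupian, Lopingian, Paleocene, Eocene, Oligocene, Miocene, Pliocene — 8 in all.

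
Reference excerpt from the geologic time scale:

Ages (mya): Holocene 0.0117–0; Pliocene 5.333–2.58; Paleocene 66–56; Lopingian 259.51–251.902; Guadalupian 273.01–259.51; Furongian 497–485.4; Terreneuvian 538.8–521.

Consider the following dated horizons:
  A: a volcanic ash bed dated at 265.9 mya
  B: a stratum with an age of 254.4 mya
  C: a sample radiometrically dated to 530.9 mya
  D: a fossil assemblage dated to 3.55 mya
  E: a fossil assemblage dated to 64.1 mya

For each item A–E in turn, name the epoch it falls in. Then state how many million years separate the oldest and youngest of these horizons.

A — Guadalupian; B — Lopingian; C — Terreneuvian; D — Pliocene; E — Paleocene; span 527.35 million years

A: 265.9 Ma lies in 273.01–259.51 Ma, so Guadalupian.
B: 254.4 Ma lies in 259.51–251.902 Ma, so Lopingian.
C: 530.9 Ma lies in 538.8–521 Ma, so Terreneuvian.
D: 3.55 Ma lies in 5.333–2.58 Ma, so Pliocene.
E: 64.1 Ma lies in 66–56 Ma, so Paleocene.
Oldest = 530.9 Ma, youngest = 3.55 Ma → span 527.35 Myr.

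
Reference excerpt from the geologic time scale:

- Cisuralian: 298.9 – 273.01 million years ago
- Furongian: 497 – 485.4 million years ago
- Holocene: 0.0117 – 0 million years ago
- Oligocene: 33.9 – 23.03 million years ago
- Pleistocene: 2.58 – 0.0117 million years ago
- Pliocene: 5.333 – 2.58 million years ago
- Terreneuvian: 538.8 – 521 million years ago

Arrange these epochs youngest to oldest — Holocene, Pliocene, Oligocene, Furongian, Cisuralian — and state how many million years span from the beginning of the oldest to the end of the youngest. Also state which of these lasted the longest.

Start ages (Ma): Furongian 497, Cisuralian 298.9, Oligocene 33.9, Pliocene 5.333, Holocene 0.0117.
Ordered youngest to oldest: Holocene, Pliocene, Oligocene, Cisuralian, Furongian.
Span = 497 − 0 = 497 Myr.
Durations: Oligocene 10.87, Pliocene 2.753, Furongian 11.6, Holocene 0.0117, Cisuralian 25.89 → longest is Cisuralian (25.89 Myr).

Holocene, Pliocene, Oligocene, Cisuralian, Furongian; total span 497 Myr; longest is Cisuralian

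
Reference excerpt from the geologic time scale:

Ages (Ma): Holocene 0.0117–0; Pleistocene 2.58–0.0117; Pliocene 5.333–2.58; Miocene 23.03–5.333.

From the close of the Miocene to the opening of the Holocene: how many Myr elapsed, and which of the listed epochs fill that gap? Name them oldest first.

5.3213 million years; Pliocene, Pleistocene

End of Miocene = 5.333 Ma; start of Holocene = 0.0117 Ma.
Gap = 5.333 − 0.0117 = 5.3213 Myr.
Epochs wholly inside 5.333–0.0117 Ma: Pliocene (5.333–2.58), Pleistocene (2.58–0.0117).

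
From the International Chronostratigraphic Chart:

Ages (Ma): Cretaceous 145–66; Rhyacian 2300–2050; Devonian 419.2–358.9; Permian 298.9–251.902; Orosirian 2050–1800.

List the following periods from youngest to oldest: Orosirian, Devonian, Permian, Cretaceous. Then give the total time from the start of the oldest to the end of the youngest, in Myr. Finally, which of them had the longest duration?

Start ages (Ma): Orosirian 2050, Devonian 419.2, Permian 298.9, Cretaceous 145.
Ordered youngest to oldest: Cretaceous, Permian, Devonian, Orosirian.
Span = 2050 − 66 = 1984 Myr.
Durations: Orosirian 250, Cretaceous 79, Devonian 60.3, Permian 46.998 → longest is Orosirian (250 Myr).

Cretaceous → Permian → Devonian → Orosirian; total span 1984 Myr; longest is Orosirian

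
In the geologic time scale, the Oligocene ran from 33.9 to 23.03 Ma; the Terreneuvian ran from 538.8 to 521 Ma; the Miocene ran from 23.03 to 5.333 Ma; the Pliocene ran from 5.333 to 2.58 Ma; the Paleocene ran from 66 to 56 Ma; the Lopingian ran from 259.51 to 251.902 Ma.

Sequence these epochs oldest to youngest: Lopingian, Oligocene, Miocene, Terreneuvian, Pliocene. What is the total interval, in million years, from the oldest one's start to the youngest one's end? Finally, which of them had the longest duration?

Terreneuvian → Lopingian → Oligocene → Miocene → Pliocene; total span 536.22 Myr; longest is Terreneuvian

Start ages (Ma): Terreneuvian 538.8, Lopingian 259.51, Oligocene 33.9, Miocene 23.03, Pliocene 5.333.
Ordered oldest to youngest: Terreneuvian, Lopingian, Oligocene, Miocene, Pliocene.
Span = 538.8 − 2.58 = 536.22 Myr.
Durations: Lopingian 7.608, Terreneuvian 17.8, Pliocene 2.753, Miocene 17.697, Oligocene 10.87 → longest is Terreneuvian (17.8 Myr).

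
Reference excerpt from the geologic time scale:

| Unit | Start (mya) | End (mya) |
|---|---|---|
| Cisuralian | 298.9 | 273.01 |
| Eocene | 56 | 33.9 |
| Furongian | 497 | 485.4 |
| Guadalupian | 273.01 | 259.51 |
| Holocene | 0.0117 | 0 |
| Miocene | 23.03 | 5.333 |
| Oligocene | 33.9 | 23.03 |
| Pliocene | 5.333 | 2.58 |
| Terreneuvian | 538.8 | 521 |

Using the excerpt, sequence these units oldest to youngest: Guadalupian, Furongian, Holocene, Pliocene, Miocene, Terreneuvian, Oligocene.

Read off each span (Ma): Guadalupian 273.01–259.51; Furongian 497–485.4; Holocene 0.0117–0; Pliocene 5.333–2.58; Miocene 23.03–5.333; Terreneuvian 538.8–521; Oligocene 33.9–23.03.
Larger Ma is older, so oldest→youngest is Terreneuvian, Furongian, Guadalupian, Oligocene, Miocene, Pliocene, Holocene.

Terreneuvian, Furongian, Guadalupian, Oligocene, Miocene, Pliocene, Holocene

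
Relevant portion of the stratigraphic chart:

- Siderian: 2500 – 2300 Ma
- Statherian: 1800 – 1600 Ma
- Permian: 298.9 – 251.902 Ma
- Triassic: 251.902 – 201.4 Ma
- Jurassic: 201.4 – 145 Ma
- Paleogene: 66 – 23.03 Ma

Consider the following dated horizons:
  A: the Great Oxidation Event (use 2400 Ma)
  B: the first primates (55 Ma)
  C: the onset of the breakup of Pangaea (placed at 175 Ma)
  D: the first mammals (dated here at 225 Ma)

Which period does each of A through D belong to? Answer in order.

Match each age against the start–end ranges in the excerpt: A = 2400 Ma → Siderian (2500–2300); B = 55 Ma → Paleogene (66–23.03); C = 175 Ma → Jurassic (201.4–145); D = 225 Ma → Triassic (251.902–201.4).

A — Siderian; B — Paleogene; C — Jurassic; D — Triassic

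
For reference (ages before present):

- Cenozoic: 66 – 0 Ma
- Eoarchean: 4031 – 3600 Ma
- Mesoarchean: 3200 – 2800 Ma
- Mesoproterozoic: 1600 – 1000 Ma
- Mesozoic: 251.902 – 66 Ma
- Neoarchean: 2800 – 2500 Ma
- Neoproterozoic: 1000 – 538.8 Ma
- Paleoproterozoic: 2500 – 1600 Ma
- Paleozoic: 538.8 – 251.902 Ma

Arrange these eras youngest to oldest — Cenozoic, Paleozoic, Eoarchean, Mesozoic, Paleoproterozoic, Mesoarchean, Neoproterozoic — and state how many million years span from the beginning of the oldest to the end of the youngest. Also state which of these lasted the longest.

Cenozoic → Mesozoic → Paleozoic → Neoproterozoic → Paleoproterozoic → Mesoarchean → Eoarchean; total span 4031 Myr; longest is Paleoproterozoic

From the excerpt: Cenozoic 66–0; Paleozoic 538.8–251.902; Eoarchean 4031–3600; Mesozoic 251.902–66; Paleoproterozoic 2500–1600; Mesoarchean 3200–2800; Neoproterozoic 1000–538.8 (Ma).
Larger Ma is earlier, so the oldest is Eoarchean and the youngest is Cenozoic; youngest to oldest: Cenozoic, Mesozoic, Paleozoic, Neoproterozoic, Paleoproterozoic, Mesoarchean, Eoarchean.
Oldest start 4031 minus youngest end 0 gives 4031 Myr overall.
Individual lengths (start − end): Paleozoic 286.898; Mesoarchean 400; Neoproterozoic 461.2; Eoarchean 431; Paleoproterozoic 900; Mesozoic 185.902; Cenozoic 66. The largest is Paleoproterozoic at 900 Myr.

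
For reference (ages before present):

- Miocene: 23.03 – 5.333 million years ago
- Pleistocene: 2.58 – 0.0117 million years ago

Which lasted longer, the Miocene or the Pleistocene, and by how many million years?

Miocene, by 15.1287 million years

Miocene: 23.03 − 5.333 = 17.697 Myr.
Pleistocene: 2.58 − 0.0117 = 2.5683 Myr.
Difference: 17.697 − 2.5683 = 15.1287 Myr, so the Miocene was longer.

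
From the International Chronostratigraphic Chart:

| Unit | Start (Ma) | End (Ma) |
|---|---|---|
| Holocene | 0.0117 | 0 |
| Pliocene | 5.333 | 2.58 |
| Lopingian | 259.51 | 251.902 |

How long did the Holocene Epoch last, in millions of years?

0.0117 million years

0.0117 − 0 = 0.0117 million years.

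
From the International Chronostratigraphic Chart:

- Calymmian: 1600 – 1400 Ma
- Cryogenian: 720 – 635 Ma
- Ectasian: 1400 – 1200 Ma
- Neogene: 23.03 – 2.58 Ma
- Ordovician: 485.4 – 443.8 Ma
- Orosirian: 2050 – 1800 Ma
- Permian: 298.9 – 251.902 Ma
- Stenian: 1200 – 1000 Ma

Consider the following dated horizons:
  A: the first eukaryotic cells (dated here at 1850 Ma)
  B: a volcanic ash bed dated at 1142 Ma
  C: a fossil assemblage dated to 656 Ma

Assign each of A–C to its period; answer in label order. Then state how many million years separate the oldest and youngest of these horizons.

A — Orosirian; B — Stenian; C — Cryogenian; span 1194 million years

A: 1850 Ma lies in 2050–1800 Ma, so Orosirian.
B: 1142 Ma lies in 1200–1000 Ma, so Stenian.
C: 656 Ma lies in 720–635 Ma, so Cryogenian.
Oldest = 1850 Ma, youngest = 656 Ma → span 1194 Myr.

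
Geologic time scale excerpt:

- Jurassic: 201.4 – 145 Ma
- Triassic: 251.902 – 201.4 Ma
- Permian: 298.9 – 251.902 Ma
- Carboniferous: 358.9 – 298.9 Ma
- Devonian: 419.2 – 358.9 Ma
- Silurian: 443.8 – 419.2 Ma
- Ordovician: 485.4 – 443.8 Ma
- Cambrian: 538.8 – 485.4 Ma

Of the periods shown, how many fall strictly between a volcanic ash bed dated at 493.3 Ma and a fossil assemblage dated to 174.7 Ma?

The older date is 493.3 Ma and the younger is 174.7 Ma.
Periods with start < 493.3 and end > 174.7 Ma: Ordovician (485.4–443.8), Silurian (443.8–419.2), Devonian (419.2–358.9), Carboniferous (358.9–298.9), Permian (298.9–251.902), Triassic (251.902–201.4).
That is 6 complete periods.

6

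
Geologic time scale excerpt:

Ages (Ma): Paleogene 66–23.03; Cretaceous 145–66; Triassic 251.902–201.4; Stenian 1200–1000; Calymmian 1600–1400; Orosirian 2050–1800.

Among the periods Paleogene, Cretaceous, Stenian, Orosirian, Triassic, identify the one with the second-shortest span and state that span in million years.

Start − end for each: Paleogene 66 − 23.03 = 42.97; Cretaceous 145 − 66 = 79; Stenian 1200 − 1000 = 200; Orosirian 2050 − 1800 = 250; Triassic 251.902 − 201.4 = 50.502.
Ranking these from shortest: Paleogene < Triassic < Cretaceous < Stenian < Orosirian.
Position 2 in that ranking is Triassic, which lasted 50.502 Myr.

Triassic, 50.502 million years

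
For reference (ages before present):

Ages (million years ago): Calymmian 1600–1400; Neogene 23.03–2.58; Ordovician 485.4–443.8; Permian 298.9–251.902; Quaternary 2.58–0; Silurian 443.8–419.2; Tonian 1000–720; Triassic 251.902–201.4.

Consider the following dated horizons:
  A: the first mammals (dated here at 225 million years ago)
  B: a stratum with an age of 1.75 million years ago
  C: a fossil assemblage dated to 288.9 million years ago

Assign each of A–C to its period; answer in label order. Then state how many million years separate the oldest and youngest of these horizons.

A: 225 Ma lies in 251.902–201.4 Ma, so Triassic.
B: 1.75 Ma lies in 2.58–0 Ma, so Quaternary.
C: 288.9 Ma lies in 298.9–251.902 Ma, so Permian.
Oldest = 288.9 Ma, youngest = 1.75 Ma → span 287.15 Myr.

A — Triassic; B — Quaternary; C — Permian; span 287.15 million years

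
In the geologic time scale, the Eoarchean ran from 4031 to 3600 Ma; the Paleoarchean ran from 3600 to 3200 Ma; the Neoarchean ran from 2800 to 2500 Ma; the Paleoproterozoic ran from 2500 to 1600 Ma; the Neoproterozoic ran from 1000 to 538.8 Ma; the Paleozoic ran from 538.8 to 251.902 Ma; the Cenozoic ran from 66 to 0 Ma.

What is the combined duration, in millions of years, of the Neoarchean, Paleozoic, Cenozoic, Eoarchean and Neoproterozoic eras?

1545.098 million years

Duration is start − end for each: (2800 − 2500) + (538.8 − 251.902) + (66 − 0) + (4031 − 3600) + (1000 − 538.8).
That is 300 + 286.898 + 66 + 431 + 461.2, which totals 1545.098 million years.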